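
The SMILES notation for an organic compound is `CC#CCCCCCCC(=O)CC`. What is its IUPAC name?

Counting along the main chain through the carbonyl and the multiple bond gives 12 carbons: the parent is dodecane.
A ketone (C=O on an internal carbon) is the principal characteristic group, giving the suffix -one.
The chain contains a C≡C triple bond, so the unsaturation ending is -yne.
The numbering direction is chosen so that numbering from this end puts the carbonyl group at C-3 rather than C-10.
That gives the carbonyl at C-3; the triple bond between C-10 and C-11.
The name is dodec-10-yn-3-one.

dodec-10-yn-3-one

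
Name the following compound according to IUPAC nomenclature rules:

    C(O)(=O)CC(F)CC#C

3-fluorohex-5-ynoic acid

The longest chain bearing the –COOH group and the multiple bond is 6 carbons long (hexane).
The principal characteristic group is a carboxylic acid (terminal –COOH), named with the suffix -oic acid.
There is one C≡C triple bond, indicated by the ending -yne.
Choose the numbering such that the carboxylic acid carbon is C-1 by definition.
That gives the triple bond between C-5 and C-6; a fluoro group at C-3.
Putting it together: 3-fluorohex-5-ynoic acid.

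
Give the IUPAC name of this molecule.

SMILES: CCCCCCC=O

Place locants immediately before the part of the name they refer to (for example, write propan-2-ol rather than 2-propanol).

heptanal

The longest carbon chain that includes the –CHO group has 7 carbons, so the parent hydride is heptane.
An aldehyde (terminal –CHO) is the principal characteristic group, giving the suffix -al.
Number the chain so that the aldehyde carbon is C-1 by definition.
Assembling the pieces gives heptanal.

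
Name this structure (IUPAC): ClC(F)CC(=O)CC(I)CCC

1-chloro-1-fluoro-5-iodooctan-3-one

The longest carbon chain that includes the carbonyl has 8 carbons, so the parent hydride is octane.
A ketone (C=O on an internal carbon) is the principal characteristic group, giving the suffix -one.
The numbering direction is chosen so that numbering from this end puts the carbonyl group at C-3 rather than C-6.
This places the carbonyl at C-3; a chloro group at C-1; a fluoro group at C-1; an iodo group at C-5.
Substituent prefixes are cited in alphabetical order (multiplying prefixes like di-/tri- are ignored for ordering).
Assembling the pieces gives 1-chloro-1-fluoro-5-iodooctan-3-one.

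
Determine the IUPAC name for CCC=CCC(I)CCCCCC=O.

7-iodododec-9-enal

The longest carbon chain that includes the –CHO group and the multiple bond has 12 carbons, so the parent hydride is dodecane.
The highest-priority functional group is an aldehyde (terminal –CHO), so the name ends in -al.
There is one C=C double bond, indicated by the ending -ene.
Choose the numbering such that the aldehyde carbon is C-1 by definition.
With this numbering: the double bond between C-9 and C-10; an iodo group at C-7.
Putting it together: 7-iodododec-9-enal.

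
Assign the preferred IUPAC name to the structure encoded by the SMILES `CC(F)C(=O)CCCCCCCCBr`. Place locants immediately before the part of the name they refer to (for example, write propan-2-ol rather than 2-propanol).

11-bromo-2-fluoroundecan-3-one

The longest carbon chain that includes the carbonyl has 11 carbons, so the parent hydride is undecane.
The highest-priority functional group is a ketone (C=O on an internal carbon), so the name ends in -one.
Choose the numbering such that numbering from this end puts the carbonyl group at C-3 rather than C-9.
This places the carbonyl at C-3; a bromo group at C-11; a fluoro group at C-2.
Prefixes are listed alphabetically: bromo, fluoro.
Assembling the pieces gives 11-bromo-2-fluoroundecan-3-one.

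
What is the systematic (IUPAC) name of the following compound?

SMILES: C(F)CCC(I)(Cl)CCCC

The parent chain contains 8 carbons (octane).
Choose the numbering such that the substituent locant set {1,4,4} is lower than {5,5,8} at the first point of difference.
This places a chloro group at C-4; a fluoro group at C-1; an iodo group at C-4.
Prefixes are listed alphabetically: chloro, fluoro, iodo.
Assembling the pieces gives 4-chloro-1-fluoro-4-iodooctane.

4-chloro-1-fluoro-4-iodooctane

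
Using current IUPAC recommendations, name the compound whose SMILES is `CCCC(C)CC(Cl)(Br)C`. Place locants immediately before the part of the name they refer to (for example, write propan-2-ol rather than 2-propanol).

2-bromo-2-chloro-4-methylheptane

The parent chain contains 7 carbons (heptane).
Number the chain so that the substituent locant set {2,2,4} is lower than {4,6,6} at the first point of difference.
That gives a bromo group at C-2; a chloro group at C-2; a methyl group at C-4.
Substituent prefixes are cited in alphabetical order (multiplying prefixes like di-/tri- are ignored for ordering).
Putting it together: 2-bromo-2-chloro-4-methylheptane.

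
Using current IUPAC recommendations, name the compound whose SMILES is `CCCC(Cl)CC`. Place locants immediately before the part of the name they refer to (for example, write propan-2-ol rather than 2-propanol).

3-chlorohexane

The longest carbon chain is 6 atoms: the parent is hexane.
Number the chain so that the substituent locant set {3} is lower than {4} at the first point of difference.
With this numbering: a chloro group at C-3.
Putting it together: 3-chlorohexane.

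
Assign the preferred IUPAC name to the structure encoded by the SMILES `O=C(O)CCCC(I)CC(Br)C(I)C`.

7-bromo-5,8-diiodononanoic acid

Counting along the main chain through the –COOH group gives 9 carbons: the parent is nonane.
The highest-priority functional group is a carboxylic acid (terminal –COOH), so the name ends in -oic acid.
Number the chain so that the carboxylic acid carbon is C-1 by definition.
With this numbering: a bromo group at C-7; iodo groups at C-5 and C-8.
The substituents are ordered alphabetically, ignoring any di-/tri- multipliers.
Putting it together: 7-bromo-5,8-diiodononanoic acid.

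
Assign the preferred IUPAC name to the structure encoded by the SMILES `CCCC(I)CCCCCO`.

The longest carbon chain that includes the –OH group has 9 carbons, so the parent hydride is nonane.
An alcohol (–OH) is the principal characteristic group, giving the suffix -ol.
Number the chain so that numbering from this end puts the hydroxyl group at C-1 rather than C-9.
This places the hydroxyl at C-1; an iodo group at C-6.
The name is 6-iodononan-1-ol.

6-iodononan-1-ol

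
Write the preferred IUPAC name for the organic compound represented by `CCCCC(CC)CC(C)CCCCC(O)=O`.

The longest carbon chain that includes the –COOH group has 12 carbons, so the parent hydride is dodecane.
A carboxylic acid (terminal –COOH) is the principal characteristic group, giving the suffix -oic acid.
Choose the numbering such that the carboxylic acid carbon is C-1 by definition.
That gives an ethyl group at C-8; a methyl group at C-6.
Prefixes are listed alphabetically: ethyl, methyl.
Putting it together: 8-ethyl-6-methyldodecanoic acid.

8-ethyl-6-methyldodecanoic acid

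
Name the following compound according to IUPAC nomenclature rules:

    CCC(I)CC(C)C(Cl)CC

The longest carbon chain is 8 atoms: the parent is octane.
Number the chain so that the substituent locant set {3,4,6} is lower than {3,5,6} at the first point of difference.
With this numbering: a chloro group at C-3; an iodo group at C-6; a methyl group at C-4.
The substituents are ordered alphabetically, ignoring any di-/tri- multipliers.
Assembling the pieces gives 3-chloro-6-iodo-4-methyloctane.

3-chloro-6-iodo-4-methyloctane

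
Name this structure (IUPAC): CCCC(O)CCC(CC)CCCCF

Counting along the main chain through the –OH group gives 11 carbons: the parent is undecane.
The principal characteristic group is an alcohol (–OH), named with the suffix -ol.
Choose the numbering such that numbering from this end puts the hydroxyl group at C-4 rather than C-8.
This places the hydroxyl at C-4; an ethyl group at C-7; a fluoro group at C-11.
Prefixes are listed alphabetically: ethyl, fluoro.
Putting it together: 7-ethyl-11-fluoroundecan-4-ol.

7-ethyl-11-fluoroundecan-4-ol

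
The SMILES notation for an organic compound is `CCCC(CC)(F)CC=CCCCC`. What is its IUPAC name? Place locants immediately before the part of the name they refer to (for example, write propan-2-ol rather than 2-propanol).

8-ethyl-8-fluoroundec-5-ene

The longest carbon chain that includes the multiple bond has 11 carbons, so the parent hydride is undecane.
There is one C=C double bond, indicated by the ending -ene.
The numbering direction is chosen so that numbering from this end puts the double bond at C-5 rather than C-6.
That gives the double bond between C-5 and C-6; an ethyl group at C-8; a fluoro group at C-8.
Prefixes are listed alphabetically: ethyl, fluoro.
The name is 8-ethyl-8-fluoroundec-5-ene.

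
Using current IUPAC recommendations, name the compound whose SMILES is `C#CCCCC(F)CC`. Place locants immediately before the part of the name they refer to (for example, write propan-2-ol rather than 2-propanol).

The longest chain bearing the multiple bond is 8 carbons long (octane).
There is one C≡C triple bond, indicated by the ending -yne.
Number the chain so that numbering from this end puts the triple bond at C-1 rather than C-7.
This places the triple bond between C-1 and C-2; a fluoro group at C-6.
Assembling the pieces gives 6-fluorooct-1-yne.

6-fluorooct-1-yne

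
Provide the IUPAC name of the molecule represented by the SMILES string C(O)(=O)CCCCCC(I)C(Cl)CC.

8-chloro-7-iododecanoic acid

The longest carbon chain that includes the –COOH group has 10 carbons, so the parent hydride is decane.
The principal characteristic group is a carboxylic acid (terminal –COOH), named with the suffix -oic acid.
The numbering direction is chosen so that the carboxylic acid carbon is C-1 by definition.
With this numbering: a chloro group at C-8; an iodo group at C-7.
Substituent prefixes are cited in alphabetical order (multiplying prefixes like di-/tri- are ignored for ordering).
The name is 8-chloro-7-iododecanoic acid.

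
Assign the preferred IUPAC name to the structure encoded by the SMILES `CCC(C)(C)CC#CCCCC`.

Counting along the main chain through the multiple bond gives 10 carbons: the parent is decane.
There is one C≡C triple bond, indicated by the ending -yne.
The numbering direction is chosen so that the substituent locant set {3,3} is lower than {8,8} at the first point of difference.
With this numbering: the triple bond between C-5 and C-6; two methyl groups at C-3.
Putting it together: 3,3-dimethyldec-5-yne.

3,3-dimethyldec-5-yne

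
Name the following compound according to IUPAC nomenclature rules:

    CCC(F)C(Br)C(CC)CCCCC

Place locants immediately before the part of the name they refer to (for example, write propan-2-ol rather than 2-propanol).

4-bromo-5-ethyl-3-fluorodecane

The longest continuous carbon chain has 10 atoms, so the parent hydride is decane.
Number the chain so that the substituent locant set {3,4,5} is lower than {6,7,8} at the first point of difference.
With this numbering: a bromo group at C-4; an ethyl group at C-5; a fluoro group at C-3.
Substituent prefixes are cited in alphabetical order (multiplying prefixes like di-/tri- are ignored for ordering).
Assembling the pieces gives 4-bromo-5-ethyl-3-fluorodecane.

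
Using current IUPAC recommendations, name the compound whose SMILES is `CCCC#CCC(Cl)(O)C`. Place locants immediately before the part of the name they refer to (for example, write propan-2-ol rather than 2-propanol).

Counting along the main chain through the –OH group and the multiple bond gives 8 carbons: the parent is octane.
The highest-priority functional group is an alcohol (–OH), so the name ends in -ol.
The chain contains a C≡C triple bond, so the unsaturation ending is -yne.
Number the chain so that numbering from this end puts the hydroxyl group at C-2 rather than C-7.
This places the hydroxyl at C-2; the triple bond between C-4 and C-5; a chloro group at C-2.
Assembling the pieces gives 2-chlorooct-4-yn-2-ol.

2-chlorooct-4-yn-2-ol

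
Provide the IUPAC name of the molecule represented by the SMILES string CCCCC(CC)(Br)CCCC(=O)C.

Counting along the main chain through the carbonyl gives 10 carbons: the parent is decane.
The principal characteristic group is a ketone (C=O on an internal carbon), named with the suffix -one.
The numbering direction is chosen so that numbering from this end puts the carbonyl group at C-2 rather than C-9.
This places the carbonyl at C-2; a bromo group at C-6; an ethyl group at C-6.
Prefixes are listed alphabetically: bromo, ethyl.
Assembling the pieces gives 6-bromo-6-ethyldecan-2-one.

6-bromo-6-ethyldecan-2-one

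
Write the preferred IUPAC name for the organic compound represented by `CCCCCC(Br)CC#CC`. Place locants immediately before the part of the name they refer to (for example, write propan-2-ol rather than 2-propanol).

5-bromodec-2-yne

The longest carbon chain that includes the multiple bond has 10 carbons, so the parent hydride is decane.
There is one C≡C triple bond, indicated by the ending -yne.
Choose the numbering such that numbering from this end puts the triple bond at C-2 rather than C-8.
This places the triple bond between C-2 and C-3; a bromo group at C-5.
Putting it together: 5-bromodec-2-yne.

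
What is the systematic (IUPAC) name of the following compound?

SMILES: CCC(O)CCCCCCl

The longest chain bearing the –OH group is 8 carbons long (octane).
The highest-priority functional group is an alcohol (–OH), so the name ends in -ol.
Number the chain so that numbering from this end puts the hydroxyl group at C-3 rather than C-6.
This places the hydroxyl at C-3; a chloro group at C-8.
Putting it together: 8-chlorooctan-3-ol.

8-chlorooctan-3-ol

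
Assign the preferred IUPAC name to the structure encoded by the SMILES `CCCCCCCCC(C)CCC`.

4-methyldodecane

The parent chain contains 12 carbons (dodecane).
The numbering direction is chosen so that the substituent locant set {4} is lower than {9} at the first point of difference.
That gives a methyl group at C-4.
Putting it together: 4-methyldodecane.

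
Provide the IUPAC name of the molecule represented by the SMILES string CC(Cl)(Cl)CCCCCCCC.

2,2-dichlorodecane

The longest carbon chain is 10 atoms: the parent is decane.
The numbering direction is chosen so that the substituent locant set {2,2} is lower than {9,9} at the first point of difference.
That gives two chloro groups at C-2.
The name is 2,2-dichlorodecane.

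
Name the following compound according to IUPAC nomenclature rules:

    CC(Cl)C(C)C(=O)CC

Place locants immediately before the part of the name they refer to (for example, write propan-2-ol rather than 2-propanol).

5-chloro-4-methylhexan-3-one

The longest carbon chain that includes the carbonyl has 6 carbons, so the parent hydride is hexane.
The highest-priority functional group is a ketone (C=O on an internal carbon), so the name ends in -one.
The numbering direction is chosen so that numbering from this end puts the carbonyl group at C-3 rather than C-4.
With this numbering: the carbonyl at C-3; a chloro group at C-5; a methyl group at C-4.
Prefixes are listed alphabetically: chloro, methyl.
The name is 5-chloro-4-methylhexan-3-one.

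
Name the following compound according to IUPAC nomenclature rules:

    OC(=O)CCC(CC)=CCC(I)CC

Counting along the main chain through the –COOH group and the multiple bond gives 9 carbons: the parent is nonane.
The highest-priority functional group is a carboxylic acid (terminal –COOH), so the name ends in -oic acid.
The chain contains a C=C double bond, so the unsaturation ending is -ene.
The numbering direction is chosen so that the carboxylic acid carbon is C-1 by definition.
This places the double bond between C-4 and C-5; an ethyl group at C-4; an iodo group at C-7.
Substituent prefixes are cited in alphabetical order (multiplying prefixes like di-/tri- are ignored for ordering).
Assembling the pieces gives 4-ethyl-7-iodonon-4-enoic acid.

4-ethyl-7-iodonon-4-enoic acid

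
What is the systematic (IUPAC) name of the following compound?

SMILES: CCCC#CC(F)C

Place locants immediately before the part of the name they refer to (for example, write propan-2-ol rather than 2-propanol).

The longest chain bearing the multiple bond is 7 carbons long (heptane).
There is one C≡C triple bond, indicated by the ending -yne.
Number the chain so that numbering from this end puts the triple bond at C-3 rather than C-4.
This places the triple bond between C-3 and C-4; a fluoro group at C-2.
The name is 2-fluorohept-3-yne.

2-fluorohept-3-yne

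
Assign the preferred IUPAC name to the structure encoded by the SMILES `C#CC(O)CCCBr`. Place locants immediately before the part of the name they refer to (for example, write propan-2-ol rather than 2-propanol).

6-bromohex-1-yn-3-ol

Counting along the main chain through the –OH group and the multiple bond gives 6 carbons: the parent is hexane.
The principal characteristic group is an alcohol (–OH), named with the suffix -ol.
There is one C≡C triple bond, indicated by the ending -yne.
Number the chain so that numbering from this end puts the hydroxyl group at C-3 rather than C-4.
That gives the hydroxyl at C-3; the triple bond between C-1 and C-2; a bromo group at C-6.
The name is 6-bromohex-1-yn-3-ol.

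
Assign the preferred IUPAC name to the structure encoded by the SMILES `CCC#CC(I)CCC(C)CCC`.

5-iodo-8-methylundec-3-yne

The longest chain bearing the multiple bond is 11 carbons long (undecane).
A C≡C triple bond in the chain gives the infix -yne-.
The numbering direction is chosen so that numbering from this end puts the triple bond at C-3 rather than C-8.
That gives the triple bond between C-3 and C-4; an iodo group at C-5; a methyl group at C-8.
Substituent prefixes are cited in alphabetical order (multiplying prefixes like di-/tri- are ignored for ordering).
Putting it together: 5-iodo-8-methylundec-3-yne.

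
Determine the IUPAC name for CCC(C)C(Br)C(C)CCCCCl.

6-bromo-1-chloro-5,7-dimethylnonane

The longest continuous carbon chain has 9 atoms, so the parent hydride is nonane.
The numbering direction is chosen so that the substituent locant set {1,5,6,7} is lower than {3,4,5,9} at the first point of difference.
This places a bromo group at C-6; a chloro group at C-1; methyl groups at C-5 and C-7.
Prefixes are listed alphabetically: bromo, chloro, methyl.
Assembling the pieces gives 6-bromo-1-chloro-5,7-dimethylnonane.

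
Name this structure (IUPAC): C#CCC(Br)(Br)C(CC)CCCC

The longest carbon chain that includes the multiple bond has 9 carbons, so the parent hydride is nonane.
The chain contains a C≡C triple bond, so the unsaturation ending is -yne.
The numbering direction is chosen so that numbering from this end puts the triple bond at C-1 rather than C-8.
This places the triple bond between C-1 and C-2; two bromo groups at C-4; an ethyl group at C-5.
Prefixes are listed alphabetically: bromo, ethyl.
Assembling the pieces gives 4,4-dibromo-5-ethylnon-1-yne.

4,4-dibromo-5-ethylnon-1-yne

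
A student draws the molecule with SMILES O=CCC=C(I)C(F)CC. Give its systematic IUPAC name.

The longest chain bearing the –CHO group and the multiple bond is 7 carbons long (heptane).
An aldehyde (terminal –CHO) is the principal characteristic group, giving the suffix -al.
A C=C double bond in the chain gives the infix -ene-.
The numbering direction is chosen so that the aldehyde carbon is C-1 by definition.
That gives the double bond between C-3 and C-4; a fluoro group at C-5; an iodo group at C-4.
Prefixes are listed alphabetically: fluoro, iodo.
Assembling the pieces gives 5-fluoro-4-iodohept-3-enal.

5-fluoro-4-iodohept-3-enal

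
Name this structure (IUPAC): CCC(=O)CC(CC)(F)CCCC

5-ethyl-5-fluorononan-3-one

The longest carbon chain that includes the carbonyl has 9 carbons, so the parent hydride is nonane.
The highest-priority functional group is a ketone (C=O on an internal carbon), so the name ends in -one.
Choose the numbering such that numbering from this end puts the carbonyl group at C-3 rather than C-7.
This places the carbonyl at C-3; an ethyl group at C-5; a fluoro group at C-5.
The substituents are ordered alphabetically, ignoring any di-/tri- multipliers.
The name is 5-ethyl-5-fluorononan-3-one.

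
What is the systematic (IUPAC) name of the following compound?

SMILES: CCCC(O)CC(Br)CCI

6-bromo-8-iodooctan-4-ol

The longest chain bearing the –OH group is 8 carbons long (octane).
The principal characteristic group is an alcohol (–OH), named with the suffix -ol.
Number the chain so that numbering from this end puts the hydroxyl group at C-4 rather than C-5.
That gives the hydroxyl at C-4; a bromo group at C-6; an iodo group at C-8.
Prefixes are listed alphabetically: bromo, iodo.
Assembling the pieces gives 6-bromo-8-iodooctan-4-ol.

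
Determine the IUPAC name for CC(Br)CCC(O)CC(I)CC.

2-bromo-7-iodononan-5-ol

The longest chain bearing the –OH group is 9 carbons long (nonane).
The principal characteristic group is an alcohol (–OH), named with the suffix -ol.
Choose the numbering such that the substituent locant set {2,7} is lower than {3,8} at the first point of difference.
That gives the hydroxyl at C-5; a bromo group at C-2; an iodo group at C-7.
Prefixes are listed alphabetically: bromo, iodo.
The name is 2-bromo-7-iodononan-5-ol.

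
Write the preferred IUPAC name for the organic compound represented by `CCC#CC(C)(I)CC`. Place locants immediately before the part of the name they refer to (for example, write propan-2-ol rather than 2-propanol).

The longest chain bearing the multiple bond is 7 carbons long (heptane).
The chain contains a C≡C triple bond, so the unsaturation ending is -yne.
Choose the numbering such that numbering from this end puts the triple bond at C-3 rather than C-4.
This places the triple bond between C-3 and C-4; an iodo group at C-5; a methyl group at C-5.
Prefixes are listed alphabetically: iodo, methyl.
Assembling the pieces gives 5-iodo-5-methylhept-3-yne.

5-iodo-5-methylhept-3-yne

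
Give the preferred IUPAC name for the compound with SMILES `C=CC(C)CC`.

Counting along the main chain through the multiple bond gives 5 carbons: the parent is pentane.
A C=C double bond in the chain gives the infix -ene-.
Number the chain so that numbering from this end puts the double bond at C-1 rather than C-4.
With this numbering: the double bond between C-1 and C-2; a methyl group at C-3.
The name is 3-methylpent-1-ene.

3-methylpent-1-ene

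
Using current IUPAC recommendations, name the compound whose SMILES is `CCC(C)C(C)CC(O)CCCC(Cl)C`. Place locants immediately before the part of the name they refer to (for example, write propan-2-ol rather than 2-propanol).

2-chloro-8,9-dimethylundecan-6-ol

Counting along the main chain through the –OH group gives 11 carbons: the parent is undecane.
The highest-priority functional group is an alcohol (–OH), so the name ends in -ol.
Choose the numbering such that the substituent locant set {2,8,9} is lower than {3,4,10} at the first point of difference.
That gives the hydroxyl at C-6; a chloro group at C-2; methyl groups at C-8 and C-9.
Prefixes are listed alphabetically: chloro, methyl.
Putting it together: 2-chloro-8,9-dimethylundecan-6-ol.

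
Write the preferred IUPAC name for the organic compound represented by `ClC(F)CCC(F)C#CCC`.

8-chloro-5,8-difluorooct-3-yne

The longest carbon chain that includes the multiple bond has 8 carbons, so the parent hydride is octane.
There is one C≡C triple bond, indicated by the ending -yne.
Number the chain so that numbering from this end puts the triple bond at C-3 rather than C-5.
This places the triple bond between C-3 and C-4; a chloro group at C-8; fluoro groups at C-5 and C-8.
The substituents are ordered alphabetically, ignoring any di-/tri- multipliers.
Putting it together: 8-chloro-5,8-difluorooct-3-yne.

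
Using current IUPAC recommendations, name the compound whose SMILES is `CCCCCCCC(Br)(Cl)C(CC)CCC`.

5-bromo-5-chloro-4-ethyldodecane

The longest carbon chain is 12 atoms: the parent is dodecane.
Number the chain so that the substituent locant set {4,5,5} is lower than {8,8,9} at the first point of difference.
With this numbering: a bromo group at C-5; a chloro group at C-5; an ethyl group at C-4.
Prefixes are listed alphabetically: bromo, chloro, ethyl.
Assembling the pieces gives 5-bromo-5-chloro-4-ethyldodecane.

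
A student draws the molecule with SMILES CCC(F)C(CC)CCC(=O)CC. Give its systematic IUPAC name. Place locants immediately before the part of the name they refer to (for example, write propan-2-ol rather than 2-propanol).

6-ethyl-7-fluorononan-3-one

Counting along the main chain through the carbonyl gives 9 carbons: the parent is nonane.
A ketone (C=O on an internal carbon) is the principal characteristic group, giving the suffix -one.
The numbering direction is chosen so that numbering from this end puts the carbonyl group at C-3 rather than C-7.
With this numbering: the carbonyl at C-3; an ethyl group at C-6; a fluoro group at C-7.
The substituents are ordered alphabetically, ignoring any di-/tri- multipliers.
Assembling the pieces gives 6-ethyl-7-fluorononan-3-one.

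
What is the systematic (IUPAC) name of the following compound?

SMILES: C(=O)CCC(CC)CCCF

The longest chain bearing the –CHO group is 7 carbons long (heptane).
An aldehyde (terminal –CHO) is the principal characteristic group, giving the suffix -al.
Number the chain so that the aldehyde carbon is C-1 by definition.
That gives an ethyl group at C-4; a fluoro group at C-7.
Prefixes are listed alphabetically: ethyl, fluoro.
Assembling the pieces gives 4-ethyl-7-fluoroheptanal.

4-ethyl-7-fluoroheptanal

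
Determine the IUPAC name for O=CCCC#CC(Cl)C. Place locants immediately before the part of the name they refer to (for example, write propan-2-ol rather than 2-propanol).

The longest carbon chain that includes the –CHO group and the multiple bond has 7 carbons, so the parent hydride is heptane.
The principal characteristic group is an aldehyde (terminal –CHO), named with the suffix -al.
There is one C≡C triple bond, indicated by the ending -yne.
Number the chain so that the aldehyde carbon is C-1 by definition.
This places the triple bond between C-4 and C-5; a chloro group at C-6.
Assembling the pieces gives 6-chlorohept-4-ynal.

6-chlorohept-4-ynal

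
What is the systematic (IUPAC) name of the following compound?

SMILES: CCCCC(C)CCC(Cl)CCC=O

4-chloro-7-methylundecanal

Counting along the main chain through the –CHO group gives 11 carbons: the parent is undecane.
The principal characteristic group is an aldehyde (terminal –CHO), named with the suffix -al.
Choose the numbering such that the aldehyde carbon is C-1 by definition.
With this numbering: a chloro group at C-4; a methyl group at C-7.
The substituents are ordered alphabetically, ignoring any di-/tri- multipliers.
Putting it together: 4-chloro-7-methylundecanal.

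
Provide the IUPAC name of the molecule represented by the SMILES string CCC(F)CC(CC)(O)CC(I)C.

The longest chain bearing the –OH group is 8 carbons long (octane).
An alcohol (–OH) is the principal characteristic group, giving the suffix -ol.
Number the chain so that numbering from this end puts the hydroxyl group at C-4 rather than C-5.
That gives the hydroxyl at C-4; an ethyl group at C-4; a fluoro group at C-6; an iodo group at C-2.
Prefixes are listed alphabetically: ethyl, fluoro, iodo.
Assembling the pieces gives 4-ethyl-6-fluoro-2-iodooctan-4-ol.

4-ethyl-6-fluoro-2-iodooctan-4-ol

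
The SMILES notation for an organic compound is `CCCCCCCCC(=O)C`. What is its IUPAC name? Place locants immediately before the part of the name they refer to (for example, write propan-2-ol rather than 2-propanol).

The longest carbon chain that includes the carbonyl has 10 carbons, so the parent hydride is decane.
The principal characteristic group is a ketone (C=O on an internal carbon), named with the suffix -one.
The numbering direction is chosen so that numbering from this end puts the carbonyl group at C-2 rather than C-9.
That gives the carbonyl at C-2.
Assembling the pieces gives decan-2-one.

decan-2-one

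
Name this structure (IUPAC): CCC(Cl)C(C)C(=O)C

4-chloro-3-methylhexan-2-one

The longest carbon chain that includes the carbonyl has 6 carbons, so the parent hydride is hexane.
The highest-priority functional group is a ketone (C=O on an internal carbon), so the name ends in -one.
Choose the numbering such that numbering from this end puts the carbonyl group at C-2 rather than C-5.
This places the carbonyl at C-2; a chloro group at C-4; a methyl group at C-3.
The substituents are ordered alphabetically, ignoring any di-/tri- multipliers.
Putting it together: 4-chloro-3-methylhexan-2-one.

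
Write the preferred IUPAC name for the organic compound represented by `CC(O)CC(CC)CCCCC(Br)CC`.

Counting along the main chain through the –OH group gives 11 carbons: the parent is undecane.
The highest-priority functional group is an alcohol (–OH), so the name ends in -ol.
Choose the numbering such that numbering from this end puts the hydroxyl group at C-2 rather than C-10.
That gives the hydroxyl at C-2; a bromo group at C-9; an ethyl group at C-4.
Prefixes are listed alphabetically: bromo, ethyl.
Assembling the pieces gives 9-bromo-4-ethylundecan-2-ol.

9-bromo-4-ethylundecan-2-ol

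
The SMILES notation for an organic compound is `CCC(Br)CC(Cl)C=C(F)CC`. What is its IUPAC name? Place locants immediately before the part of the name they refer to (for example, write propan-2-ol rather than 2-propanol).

Counting along the main chain through the multiple bond gives 9 carbons: the parent is nonane.
The chain contains a C=C double bond, so the unsaturation ending is -ene.
Choose the numbering such that numbering from this end puts the double bond at C-3 rather than C-6.
With this numbering: the double bond between C-3 and C-4; a bromo group at C-7; a chloro group at C-5; a fluoro group at C-3.
Substituent prefixes are cited in alphabetical order (multiplying prefixes like di-/tri- are ignored for ordering).
The name is 7-bromo-5-chloro-3-fluoronon-3-ene.

7-bromo-5-chloro-3-fluoronon-3-ene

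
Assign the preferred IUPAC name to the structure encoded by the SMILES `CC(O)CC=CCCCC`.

non-4-en-2-ol

The longest carbon chain that includes the –OH group and the multiple bond has 9 carbons, so the parent hydride is nonane.
The highest-priority functional group is an alcohol (–OH), so the name ends in -ol.
There is one C=C double bond, indicated by the ending -ene.
Number the chain so that numbering from this end puts the hydroxyl group at C-2 rather than C-8.
This places the hydroxyl at C-2; the double bond between C-4 and C-5.
Putting it together: non-4-en-2-ol.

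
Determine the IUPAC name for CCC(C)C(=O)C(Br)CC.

The longest chain bearing the carbonyl is 7 carbons long (heptane).
The principal characteristic group is a ketone (C=O on an internal carbon), named with the suffix -one.
Choose the numbering such that the locant sets are identical either way, so the alphabetically earlier bromo substituent takes the lower locant (3 rather than 5).
That gives the carbonyl at C-4; a bromo group at C-3; a methyl group at C-5.
Substituent prefixes are cited in alphabetical order (multiplying prefixes like di-/tri- are ignored for ordering).
The name is 3-bromo-5-methylheptan-4-one.

3-bromo-5-methylheptan-4-one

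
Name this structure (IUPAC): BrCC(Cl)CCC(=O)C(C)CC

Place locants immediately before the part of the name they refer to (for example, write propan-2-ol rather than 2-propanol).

8-bromo-7-chloro-3-methyloctan-4-one

The longest chain bearing the carbonyl is 8 carbons long (octane).
The highest-priority functional group is a ketone (C=O on an internal carbon), so the name ends in -one.
Number the chain so that numbering from this end puts the carbonyl group at C-4 rather than C-5.
This places the carbonyl at C-4; a bromo group at C-8; a chloro group at C-7; a methyl group at C-3.
Substituent prefixes are cited in alphabetical order (multiplying prefixes like di-/tri- are ignored for ordering).
Putting it together: 8-bromo-7-chloro-3-methyloctan-4-one.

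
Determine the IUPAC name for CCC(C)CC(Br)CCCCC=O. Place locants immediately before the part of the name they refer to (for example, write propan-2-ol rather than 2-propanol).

6-bromo-8-methyldecanal

Counting along the main chain through the –CHO group gives 10 carbons: the parent is decane.
The highest-priority functional group is an aldehyde (terminal –CHO), so the name ends in -al.
Choose the numbering such that the aldehyde carbon is C-1 by definition.
With this numbering: a bromo group at C-6; a methyl group at C-8.
The substituents are ordered alphabetically, ignoring any di-/tri- multipliers.
The name is 6-bromo-8-methyldecanal.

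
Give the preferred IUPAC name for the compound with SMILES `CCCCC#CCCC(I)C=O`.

Counting along the main chain through the –CHO group and the multiple bond gives 10 carbons: the parent is decane.
The highest-priority functional group is an aldehyde (terminal –CHO), so the name ends in -al.
A C≡C triple bond in the chain gives the infix -yne-.
Number the chain so that the aldehyde carbon is C-1 by definition.
This places the triple bond between C-5 and C-6; an iodo group at C-2.
Assembling the pieces gives 2-iododec-5-ynal.

2-iododec-5-ynal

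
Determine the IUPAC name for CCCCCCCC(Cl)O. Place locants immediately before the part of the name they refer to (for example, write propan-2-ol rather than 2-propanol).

1-chlorooctan-1-ol

Counting along the main chain through the –OH group gives 8 carbons: the parent is octane.
The highest-priority functional group is an alcohol (–OH), so the name ends in -ol.
The numbering direction is chosen so that numbering from this end puts the hydroxyl group at C-1 rather than C-8.
This places the hydroxyl at C-1; a chloro group at C-1.
Assembling the pieces gives 1-chlorooctan-1-ol.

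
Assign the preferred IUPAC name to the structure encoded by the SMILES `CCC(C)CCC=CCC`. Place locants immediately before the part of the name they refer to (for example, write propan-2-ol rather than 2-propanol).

7-methylnon-3-ene

Counting along the main chain through the multiple bond gives 9 carbons: the parent is nonane.
There is one C=C double bond, indicated by the ending -ene.
Choose the numbering such that numbering from this end puts the double bond at C-3 rather than C-6.
This places the double bond between C-3 and C-4; a methyl group at C-7.
Putting it together: 7-methylnon-3-ene.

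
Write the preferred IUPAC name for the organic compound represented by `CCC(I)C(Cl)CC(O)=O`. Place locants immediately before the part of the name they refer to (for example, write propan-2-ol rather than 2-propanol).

The longest carbon chain that includes the –COOH group has 6 carbons, so the parent hydride is hexane.
The principal characteristic group is a carboxylic acid (terminal –COOH), named with the suffix -oic acid.
Number the chain so that the carboxylic acid carbon is C-1 by definition.
With this numbering: a chloro group at C-3; an iodo group at C-4.
Substituent prefixes are cited in alphabetical order (multiplying prefixes like di-/tri- are ignored for ordering).
The name is 3-chloro-4-iodohexanoic acid.

3-chloro-4-iodohexanoic acid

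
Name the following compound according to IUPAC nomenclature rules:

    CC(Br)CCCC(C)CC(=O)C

Counting along the main chain through the carbonyl gives 9 carbons: the parent is nonane.
The principal characteristic group is a ketone (C=O on an internal carbon), named with the suffix -one.
Choose the numbering such that numbering from this end puts the carbonyl group at C-2 rather than C-8.
That gives the carbonyl at C-2; a bromo group at C-8; a methyl group at C-4.
Prefixes are listed alphabetically: bromo, methyl.
Assembling the pieces gives 8-bromo-4-methylnonan-2-one.

8-bromo-4-methylnonan-2-one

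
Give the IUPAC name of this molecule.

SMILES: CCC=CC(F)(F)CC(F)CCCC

5,5,7-trifluoroundec-3-ene

The longest carbon chain that includes the multiple bond has 11 carbons, so the parent hydride is undecane.
A C=C double bond in the chain gives the infix -ene-.
Number the chain so that numbering from this end puts the double bond at C-3 rather than C-8.
That gives the double bond between C-3 and C-4; fluoro groups at C-5 (×2) and C-7.
Putting it together: 5,5,7-trifluoroundec-3-ene.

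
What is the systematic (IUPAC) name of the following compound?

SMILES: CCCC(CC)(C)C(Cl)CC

3-chloro-4-ethyl-4-methylheptane

The longest carbon chain is 7 atoms: the parent is heptane.
Number the chain so that the substituent locant set {3,4,4} is lower than {4,4,5} at the first point of difference.
This places a chloro group at C-3; an ethyl group at C-4; a methyl group at C-4.
Prefixes are listed alphabetically: chloro, ethyl, methyl.
Assembling the pieces gives 3-chloro-4-ethyl-4-methylheptane.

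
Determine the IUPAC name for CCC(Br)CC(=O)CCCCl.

The longest carbon chain that includes the carbonyl has 8 carbons, so the parent hydride is octane.
The principal characteristic group is a ketone (C=O on an internal carbon), named with the suffix -one.
The numbering direction is chosen so that numbering from this end puts the carbonyl group at C-4 rather than C-5.
That gives the carbonyl at C-4; a bromo group at C-6; a chloro group at C-1.
The substituents are ordered alphabetically, ignoring any di-/tri- multipliers.
Putting it together: 6-bromo-1-chlorooctan-4-one.

6-bromo-1-chlorooctan-4-one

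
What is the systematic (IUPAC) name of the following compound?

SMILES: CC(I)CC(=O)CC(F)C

The longest chain bearing the carbonyl is 7 carbons long (heptane).
The highest-priority functional group is a ketone (C=O on an internal carbon), so the name ends in -one.
Number the chain so that the locant sets are identical either way, so the alphabetically earlier fluoro substituent takes the lower locant (2 rather than 6).
This places the carbonyl at C-4; a fluoro group at C-2; an iodo group at C-6.
Prefixes are listed alphabetically: fluoro, iodo.
Putting it together: 2-fluoro-6-iodoheptan-4-one.

2-fluoro-6-iodoheptan-4-one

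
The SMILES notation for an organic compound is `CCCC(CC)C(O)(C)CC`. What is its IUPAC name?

4-ethyl-3-methylheptan-3-ol

Counting along the main chain through the –OH group gives 7 carbons: the parent is heptane.
An alcohol (–OH) is the principal characteristic group, giving the suffix -ol.
Choose the numbering such that numbering from this end puts the hydroxyl group at C-3 rather than C-5.
That gives the hydroxyl at C-3; an ethyl group at C-4; a methyl group at C-3.
Substituent prefixes are cited in alphabetical order (multiplying prefixes like di-/tri- are ignored for ordering).
Assembling the pieces gives 4-ethyl-3-methylheptan-3-ol.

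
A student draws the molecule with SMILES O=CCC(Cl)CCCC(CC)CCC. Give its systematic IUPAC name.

3-chloro-7-ethyldecanal

Counting along the main chain through the –CHO group gives 10 carbons: the parent is decane.
An aldehyde (terminal –CHO) is the principal characteristic group, giving the suffix -al.
Number the chain so that the aldehyde carbon is C-1 by definition.
That gives a chloro group at C-3; an ethyl group at C-7.
Substituent prefixes are cited in alphabetical order (multiplying prefixes like di-/tri- are ignored for ordering).
Assembling the pieces gives 3-chloro-7-ethyldecanal.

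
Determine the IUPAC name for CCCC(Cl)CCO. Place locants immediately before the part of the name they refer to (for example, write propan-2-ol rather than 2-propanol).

3-chlorohexan-1-ol

The longest carbon chain that includes the –OH group has 6 carbons, so the parent hydride is hexane.
The highest-priority functional group is an alcohol (–OH), so the name ends in -ol.
The numbering direction is chosen so that numbering from this end puts the hydroxyl group at C-1 rather than C-6.
This places the hydroxyl at C-1; a chloro group at C-3.
Putting it together: 3-chlorohexan-1-ol.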